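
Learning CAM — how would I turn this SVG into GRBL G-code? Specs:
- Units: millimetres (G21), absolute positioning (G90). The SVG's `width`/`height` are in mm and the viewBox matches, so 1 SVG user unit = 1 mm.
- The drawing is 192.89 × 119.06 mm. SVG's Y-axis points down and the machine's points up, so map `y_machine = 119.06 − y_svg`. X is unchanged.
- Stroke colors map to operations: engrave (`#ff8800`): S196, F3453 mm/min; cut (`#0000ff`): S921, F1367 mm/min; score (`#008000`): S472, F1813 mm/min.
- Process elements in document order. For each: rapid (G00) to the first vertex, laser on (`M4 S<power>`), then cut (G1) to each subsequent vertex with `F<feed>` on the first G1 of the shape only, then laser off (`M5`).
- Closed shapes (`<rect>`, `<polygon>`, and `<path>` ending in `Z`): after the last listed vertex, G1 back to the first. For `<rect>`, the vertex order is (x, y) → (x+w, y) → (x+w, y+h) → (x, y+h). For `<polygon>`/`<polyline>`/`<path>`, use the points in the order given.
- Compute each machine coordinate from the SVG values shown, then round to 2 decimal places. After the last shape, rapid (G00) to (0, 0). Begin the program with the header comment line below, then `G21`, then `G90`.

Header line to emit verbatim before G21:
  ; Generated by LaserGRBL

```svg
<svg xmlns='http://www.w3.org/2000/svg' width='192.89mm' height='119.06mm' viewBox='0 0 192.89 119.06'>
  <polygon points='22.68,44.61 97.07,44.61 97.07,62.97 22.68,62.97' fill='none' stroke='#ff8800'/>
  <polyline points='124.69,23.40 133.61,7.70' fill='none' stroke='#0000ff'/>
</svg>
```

; Generated by LaserGRBL
G21
G90
G00 X22.68 Y74.45
M4 S196
G1 X97.07 Y74.45 F3453
G1 X97.07 Y56.09
G1 X22.68 Y56.09
G1 X22.68 Y74.45
M5
G00 X124.69 Y95.66
M4 S921
G1 X133.61 Y111.36 F1367
M5
G00 X0.00 Y0.00

Since the viewBox matches the mm dimensions, user units are millimetres directly. The only transform is the Y-flip y_m = 119.06 − y_svg.

Shape 1 is a rectangle drawn with `<polygon>`. Its stroke #ff8800 means engrave at S196, F3453. After flipping Y the toolpath is (22.68,74.45) → (97.07,74.45) → (97.07,56.09) → (22.68,56.09) → (22.68,74.45), returning to the start.

Shape 2 is a line segment drawn with `<polyline>`. Its stroke #0000ff means cut at S921, F1367. After flipping Y the toolpath is (124.69,95.66) → (133.61,111.36).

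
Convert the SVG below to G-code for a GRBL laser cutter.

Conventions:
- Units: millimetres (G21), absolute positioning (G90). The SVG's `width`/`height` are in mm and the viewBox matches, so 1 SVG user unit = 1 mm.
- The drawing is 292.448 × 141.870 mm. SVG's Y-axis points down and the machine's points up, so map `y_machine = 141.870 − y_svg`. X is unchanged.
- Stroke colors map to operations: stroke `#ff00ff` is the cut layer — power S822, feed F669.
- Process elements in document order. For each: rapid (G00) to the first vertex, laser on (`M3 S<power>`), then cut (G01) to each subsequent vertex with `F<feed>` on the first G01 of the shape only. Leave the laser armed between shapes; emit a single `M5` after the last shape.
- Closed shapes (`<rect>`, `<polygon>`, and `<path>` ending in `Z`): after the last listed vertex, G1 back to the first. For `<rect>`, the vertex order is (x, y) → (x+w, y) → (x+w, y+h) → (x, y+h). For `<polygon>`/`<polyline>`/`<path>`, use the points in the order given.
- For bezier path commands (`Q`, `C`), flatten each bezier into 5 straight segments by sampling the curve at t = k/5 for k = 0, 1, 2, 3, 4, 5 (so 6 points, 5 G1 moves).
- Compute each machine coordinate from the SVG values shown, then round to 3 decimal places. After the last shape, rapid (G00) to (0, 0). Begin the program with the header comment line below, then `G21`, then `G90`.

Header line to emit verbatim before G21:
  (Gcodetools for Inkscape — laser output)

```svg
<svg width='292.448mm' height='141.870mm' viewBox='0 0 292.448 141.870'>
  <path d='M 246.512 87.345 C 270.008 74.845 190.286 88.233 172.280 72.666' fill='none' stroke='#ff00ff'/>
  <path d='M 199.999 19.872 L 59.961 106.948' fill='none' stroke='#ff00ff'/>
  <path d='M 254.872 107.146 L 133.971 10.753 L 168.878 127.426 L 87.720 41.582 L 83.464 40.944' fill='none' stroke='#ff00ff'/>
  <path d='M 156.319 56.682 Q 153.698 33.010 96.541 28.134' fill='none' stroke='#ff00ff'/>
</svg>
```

Since the viewBox matches the mm dimensions, user units are millimetres directly. The only transform is the Y-flip y_m = 141.870 − y_svg.

Shape 1 is a cubic bezier drawn with `<path>`. Its stroke #ff00ff means cut at S822, F669. After flipping Y the toolpath is (246.512,54.525) → (249.543,59.357) → (235.718,60.609) → (212.955,60.912) → (189.170,62.900) → (172.280,69.204).

Shape 2 is a line segment drawn with `<path>`. Its stroke #ff00ff means cut at S822, F669. After flipping Y the toolpath is (199.999,121.998) → (59.961,34.922).

Shape 3 is a open polyline drawn with `<path>`. Its stroke #ff00ff means cut at S822, F669. After flipping Y the toolpath is (254.872,34.724) → (133.971,131.117) → (168.878,14.444) → (87.720,100.288) → (83.464,100.926).

Shape 4 is a quadratic bezier drawn with `<path>`. Its stroke #ff00ff means cut at S822, F669. After flipping Y the toolpath is (156.319,85.188) → (153.089,93.905) → (145.496,101.118) → (133.541,106.828) → (117.222,111.034) → (96.541,113.736).

(Gcodetools for Inkscape — laser output)
G21
G90
G00 X246.512 Y54.525
M3 S822
G01 X249.543 Y59.357 F669
G01 X235.718 Y60.609
G01 X212.955 Y60.912
G01 X189.170 Y62.900
G01 X172.280 Y69.204
G00 X199.999 Y121.998
M3 S822
G01 X59.961 Y34.922 F669
G00 X254.872 Y34.724
M3 S822
G01 X133.971 Y131.117 F669
G01 X168.878 Y14.444
G01 X87.720 Y100.288
G01 X83.464 Y100.926
G00 X156.319 Y85.188
M3 S822
G01 X153.089 Y93.905 F669
G01 X145.496 Y101.118
G01 X133.541 Y106.828
G01 X117.222 Y111.034
G01 X96.541 Y113.736
M5
G00 X0.000 Y0.000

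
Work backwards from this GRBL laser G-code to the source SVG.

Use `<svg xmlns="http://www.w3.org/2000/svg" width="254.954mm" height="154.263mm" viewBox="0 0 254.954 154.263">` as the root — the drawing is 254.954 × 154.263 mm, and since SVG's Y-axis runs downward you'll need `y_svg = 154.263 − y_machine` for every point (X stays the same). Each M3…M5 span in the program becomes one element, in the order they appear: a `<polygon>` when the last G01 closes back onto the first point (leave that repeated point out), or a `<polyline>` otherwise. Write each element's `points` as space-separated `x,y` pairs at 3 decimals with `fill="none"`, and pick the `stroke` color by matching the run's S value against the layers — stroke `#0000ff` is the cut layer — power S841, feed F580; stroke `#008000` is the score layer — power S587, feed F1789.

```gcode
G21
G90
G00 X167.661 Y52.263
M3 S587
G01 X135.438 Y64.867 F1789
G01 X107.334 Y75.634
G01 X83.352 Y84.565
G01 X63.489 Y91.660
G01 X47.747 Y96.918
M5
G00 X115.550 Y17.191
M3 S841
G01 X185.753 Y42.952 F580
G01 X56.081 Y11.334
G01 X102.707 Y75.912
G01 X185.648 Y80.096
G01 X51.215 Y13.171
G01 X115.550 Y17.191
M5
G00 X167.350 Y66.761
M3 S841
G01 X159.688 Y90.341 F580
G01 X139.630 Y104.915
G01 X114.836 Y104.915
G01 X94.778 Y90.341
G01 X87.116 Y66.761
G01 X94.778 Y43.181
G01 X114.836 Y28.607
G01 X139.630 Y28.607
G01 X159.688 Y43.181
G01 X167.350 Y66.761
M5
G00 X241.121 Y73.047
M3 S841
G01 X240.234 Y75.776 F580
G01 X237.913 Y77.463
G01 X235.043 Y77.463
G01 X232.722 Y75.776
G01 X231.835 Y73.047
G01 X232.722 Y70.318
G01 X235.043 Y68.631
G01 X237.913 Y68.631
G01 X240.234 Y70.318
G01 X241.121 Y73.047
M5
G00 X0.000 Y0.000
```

<svg xmlns="http://www.w3.org/2000/svg" width="254.954mm" height="154.263mm" viewBox="0 0 254.954 154.263">
  <polyline points="167.661,102.000 135.438,89.396 107.334,78.629 83.352,69.698 63.489,62.603 47.747,57.345" fill="none" stroke="#008000"/>
  <polygon points="115.550,137.072 185.753,111.311 56.081,142.929 102.707,78.351 185.648,74.167 51.215,141.092" fill="none" stroke="#0000ff"/>
  <polygon points="167.350,87.502 159.688,63.922 139.630,49.348 114.836,49.348 94.778,63.922 87.116,87.502 94.778,111.082 114.836,125.656 139.630,125.656 159.688,111.082" fill="none" stroke="#0000ff"/>
  <polygon points="241.121,81.216 240.234,78.487 237.913,76.800 235.043,76.800 232.722,78.487 231.835,81.216 232.722,83.945 235.043,85.632 237.913,85.632 240.234,83.945" fill="none" stroke="#0000ff"/>
</svg>

y_svg = 154.263 − y_m.

[1] S587→`#008000` (score); open run; points: 167.661,102.000 135.438,89.396 107.334,78.629 83.352,69.698 63.489,62.603 47.747,57.345

[2] S841→`#0000ff` (cut); closed run; points: 115.550,137.072 185.753,111.311 56.081,142.929 102.707,78.351 185.648,74.167 51.215,141.092

[3] S841→`#0000ff` (cut); closed run; points: 167.350,87.502 159.688,63.922 139.630,49.348 114.836,49.348 94.778,63.922 87.116,87.502 94.778,111.082 114.836,125.656 139.630,125.656 159.688,111.082

[4] S841→`#0000ff` (cut); closed run; points: 241.121,81.216 240.234,78.487 237.913,76.800 235.043,76.800 232.722,78.487 231.835,81.216 232.722,83.945 235.043,85.632 237.913,85.632 240.234,83.945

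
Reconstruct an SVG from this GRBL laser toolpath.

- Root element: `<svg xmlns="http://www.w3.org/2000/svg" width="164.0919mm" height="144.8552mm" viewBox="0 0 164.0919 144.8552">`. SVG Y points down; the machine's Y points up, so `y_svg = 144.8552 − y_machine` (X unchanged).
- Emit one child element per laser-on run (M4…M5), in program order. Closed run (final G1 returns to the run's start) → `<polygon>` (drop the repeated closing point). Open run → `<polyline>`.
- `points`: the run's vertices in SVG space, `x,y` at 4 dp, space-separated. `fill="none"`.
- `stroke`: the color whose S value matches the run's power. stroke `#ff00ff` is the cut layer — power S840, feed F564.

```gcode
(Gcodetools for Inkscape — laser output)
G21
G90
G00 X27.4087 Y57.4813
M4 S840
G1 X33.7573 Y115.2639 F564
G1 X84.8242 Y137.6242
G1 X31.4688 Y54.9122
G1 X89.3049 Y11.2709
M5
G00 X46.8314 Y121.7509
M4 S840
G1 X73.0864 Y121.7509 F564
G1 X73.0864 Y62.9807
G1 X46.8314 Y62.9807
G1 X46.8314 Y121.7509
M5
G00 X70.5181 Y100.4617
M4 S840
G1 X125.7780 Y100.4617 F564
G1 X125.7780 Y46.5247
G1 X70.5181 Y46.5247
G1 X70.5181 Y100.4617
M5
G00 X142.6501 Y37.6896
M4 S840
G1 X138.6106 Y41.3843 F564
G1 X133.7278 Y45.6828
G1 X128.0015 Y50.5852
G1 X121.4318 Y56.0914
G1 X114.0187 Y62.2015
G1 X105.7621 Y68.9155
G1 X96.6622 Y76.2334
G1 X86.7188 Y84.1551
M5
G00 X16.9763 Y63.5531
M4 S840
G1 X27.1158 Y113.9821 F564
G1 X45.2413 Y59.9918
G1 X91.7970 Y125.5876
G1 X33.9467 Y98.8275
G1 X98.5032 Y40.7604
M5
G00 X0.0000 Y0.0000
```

<svg xmlns="http://www.w3.org/2000/svg" width="164.0919mm" height="144.8552mm" viewBox="0 0 164.0919 144.8552">
  <polyline points="27.4087,87.3739 33.7573,29.5913 84.8242,7.2310 31.4688,89.9430 89.3049,133.5843" fill="none" stroke="#ff00ff"/>
  <polygon points="46.8314,23.1043 73.0864,23.1043 73.0864,81.8745 46.8314,81.8745" fill="none" stroke="#ff00ff"/>
  <polygon points="70.5181,44.3935 125.7780,44.3935 125.7780,98.3305 70.5181,98.3305" fill="none" stroke="#ff00ff"/>
  <polyline points="142.6501,107.1656 138.6106,103.4709 133.7278,99.1724 128.0015,94.2700 121.4318,88.7638 114.0187,82.6537 105.7621,75.9397 96.6622,68.6218 86.7188,60.7001" fill="none" stroke="#ff00ff"/>
  <polyline points="16.9763,81.3021 27.1158,30.8731 45.2413,84.8634 91.7970,19.2676 33.9467,46.0277 98.5032,104.0948" fill="none" stroke="#ff00ff"/>
</svg>

Each laser-on run becomes one SVG element. Flip Y back into SVG space with y_svg = 144.8552 − y_machine. Every run uses S840, so all elements get stroke `#ff00ff` (cut).

Run 1: The run is open, so emit a `<polyline>` with points (Y-flipped): 27.4087,87.3739 33.7573,29.5913 84.8242,7.2310 31.4688,89.9430 89.3049,133.5843.

Run 2: The run returns to its start, so emit a `<polygon>` with points (Y-flipped): 46.8314,23.1043 73.0864,23.1043 73.0864,81.8745 46.8314,81.8745.

Run 3: The run returns to its start, so emit a `<polygon>` with points (Y-flipped): 70.5181,44.3935 125.7780,44.3935 125.7780,98.3305 70.5181,98.3305.

Run 4: The run is open, so emit a `<polyline>` with points (Y-flipped): 142.6501,107.1656 138.6106,103.4709 133.7278,99.1724 128.0015,94.2700 121.4318,88.7638 114.0187,82.6537 105.7621,75.9397 96.6622,68.6218 86.7188,60.7001.

Run 5: The run is open, so emit a `<polyline>` with points (Y-flipped): 16.9763,81.3021 27.1158,30.8731 45.2413,84.8634 91.7970,19.2676 33.9467,46.0277 98.5032,104.0948.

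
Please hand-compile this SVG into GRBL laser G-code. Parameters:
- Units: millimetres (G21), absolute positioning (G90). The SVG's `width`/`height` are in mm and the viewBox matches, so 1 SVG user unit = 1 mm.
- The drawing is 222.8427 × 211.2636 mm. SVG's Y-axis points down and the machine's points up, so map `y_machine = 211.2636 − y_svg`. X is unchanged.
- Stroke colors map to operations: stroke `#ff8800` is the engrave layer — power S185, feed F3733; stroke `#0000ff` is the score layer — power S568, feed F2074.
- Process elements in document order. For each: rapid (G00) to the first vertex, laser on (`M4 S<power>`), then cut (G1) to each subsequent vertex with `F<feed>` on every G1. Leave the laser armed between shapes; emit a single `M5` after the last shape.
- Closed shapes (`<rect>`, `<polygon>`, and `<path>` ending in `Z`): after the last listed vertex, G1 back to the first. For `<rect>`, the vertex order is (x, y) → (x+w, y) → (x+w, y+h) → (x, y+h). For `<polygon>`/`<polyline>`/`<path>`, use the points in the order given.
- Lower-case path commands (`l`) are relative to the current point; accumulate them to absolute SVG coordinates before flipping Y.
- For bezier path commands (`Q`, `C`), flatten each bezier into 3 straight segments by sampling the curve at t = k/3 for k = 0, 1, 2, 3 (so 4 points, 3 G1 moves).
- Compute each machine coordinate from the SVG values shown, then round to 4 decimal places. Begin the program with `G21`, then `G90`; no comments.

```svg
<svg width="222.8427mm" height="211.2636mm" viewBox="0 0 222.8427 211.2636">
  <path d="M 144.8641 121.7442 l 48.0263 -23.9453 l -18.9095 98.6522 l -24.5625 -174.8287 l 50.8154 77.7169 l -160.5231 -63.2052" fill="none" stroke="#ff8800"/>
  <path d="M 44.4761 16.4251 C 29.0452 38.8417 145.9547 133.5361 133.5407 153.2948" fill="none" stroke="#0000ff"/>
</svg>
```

G21
G90
G00 X144.8641 Y89.5194
M4 S185
G1 X192.8904 Y113.4647 F3733
G1 X173.9809 Y14.8125 F3733
G1 X149.4184 Y189.6412 F3733
G1 X200.2338 Y111.9243 F3733
G1 X39.7107 Y175.1295 F3733
G00 X44.4761 Y194.8385
M4 S568
G1 X63.4674 Y153.7817 F2074
G1 X112.5381 Y97.2537 F2074
G1 X133.5407 Y57.9688 F2074
M5

1 u = 1 mm; y_m = 211.2636 − y.

[1] `<path>` open polyline, #ff8800→engrave S185 F3733: (144.8641,89.5194) → (192.8904,113.4647) → (173.9809,14.8125) → (149.4184,189.6412) → (200.2338,111.9243) → (39.7107,175.1295)

[2] `<path>` cubic bezier, #0000ff→score S568 F2074: (44.4761,194.8385) → (63.4674,153.7817) → (112.5381,97.2537) → (133.5407,57.9688)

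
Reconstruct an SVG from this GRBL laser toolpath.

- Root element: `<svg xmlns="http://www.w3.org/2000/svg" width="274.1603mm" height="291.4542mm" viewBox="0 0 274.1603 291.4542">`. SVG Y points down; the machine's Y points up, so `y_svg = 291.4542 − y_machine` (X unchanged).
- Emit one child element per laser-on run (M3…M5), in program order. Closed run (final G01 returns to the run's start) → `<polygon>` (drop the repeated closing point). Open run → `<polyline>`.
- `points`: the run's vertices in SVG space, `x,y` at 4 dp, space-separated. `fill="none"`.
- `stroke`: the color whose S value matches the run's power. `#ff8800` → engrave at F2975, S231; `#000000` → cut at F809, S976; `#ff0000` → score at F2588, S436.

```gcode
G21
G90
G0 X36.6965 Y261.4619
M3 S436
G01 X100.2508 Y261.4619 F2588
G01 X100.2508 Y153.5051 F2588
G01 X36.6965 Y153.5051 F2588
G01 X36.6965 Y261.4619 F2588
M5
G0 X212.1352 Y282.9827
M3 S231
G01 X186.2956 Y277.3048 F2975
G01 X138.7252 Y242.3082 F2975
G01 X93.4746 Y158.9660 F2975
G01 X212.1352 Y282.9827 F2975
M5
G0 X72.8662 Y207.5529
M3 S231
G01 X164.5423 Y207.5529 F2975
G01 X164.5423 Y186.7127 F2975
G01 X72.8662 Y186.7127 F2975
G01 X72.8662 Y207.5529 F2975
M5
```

Machine Y-up, SVG Y-down with viewBox height 291.4542, so y_svg = 291.4542 − y_machine; X carries over.

Run 1: power S436 maps to stroke `#ff0000` (score). The run returns to its start, so emit a `<polygon>` with points (Y-flipped): 36.6965,29.9923 100.2508,29.9923 100.2508,137.9491 36.6965,137.9491.

Run 2: the run's S231 means `#ff8800` (engrave). The run returns to its start, so emit a `<polygon>` with points (Y-flipped): 212.1352,8.4715 186.2956,14.1494 138.7252,49.1460 93.4746,132.4882.

Run 3: the run's S231 means `#ff8800` (engrave). The run returns to its start, so emit a `<polygon>` with points (Y-flipped): 72.8662,83.9013 164.5423,83.9013 164.5423,104.7415 72.8662,104.7415.

<svg xmlns="http://www.w3.org/2000/svg" width="274.1603mm" height="291.4542mm" viewBox="0 0 274.1603 291.4542">
  <polygon points="36.6965,29.9923 100.2508,29.9923 100.2508,137.9491 36.6965,137.9491" fill="none" stroke="#ff0000"/>
  <polygon points="212.1352,8.4715 186.2956,14.1494 138.7252,49.1460 93.4746,132.4882" fill="none" stroke="#ff8800"/>
  <polygon points="72.8662,83.9013 164.5423,83.9013 164.5423,104.7415 72.8662,104.7415" fill="none" stroke="#ff8800"/>
</svg>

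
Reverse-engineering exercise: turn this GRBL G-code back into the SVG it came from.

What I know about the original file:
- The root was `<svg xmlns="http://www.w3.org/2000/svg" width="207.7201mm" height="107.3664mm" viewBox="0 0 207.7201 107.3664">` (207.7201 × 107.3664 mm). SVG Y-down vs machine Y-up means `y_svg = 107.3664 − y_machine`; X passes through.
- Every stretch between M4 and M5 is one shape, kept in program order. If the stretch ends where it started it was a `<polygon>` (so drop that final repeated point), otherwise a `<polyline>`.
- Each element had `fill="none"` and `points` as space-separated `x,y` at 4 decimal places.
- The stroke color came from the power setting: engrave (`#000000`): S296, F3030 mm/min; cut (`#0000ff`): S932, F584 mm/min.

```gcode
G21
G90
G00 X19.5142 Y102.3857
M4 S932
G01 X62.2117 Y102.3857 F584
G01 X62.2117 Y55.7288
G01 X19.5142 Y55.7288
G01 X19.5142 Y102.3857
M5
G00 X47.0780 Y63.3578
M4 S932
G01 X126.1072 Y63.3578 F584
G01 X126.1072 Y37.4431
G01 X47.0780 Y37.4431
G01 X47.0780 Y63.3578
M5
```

y_svg = 107.3664 − y_m. Every run uses S932, so all elements get stroke `#0000ff` (cut).

[1] closed run; points: 19.5142,4.9807 62.2117,4.9807 62.2117,51.6376 19.5142,51.6376

[2] closed run; points: 47.0780,44.0086 126.1072,44.0086 126.1072,69.9233 47.0780,69.9233

<svg xmlns="http://www.w3.org/2000/svg" width="207.7201mm" height="107.3664mm" viewBox="0 0 207.7201 107.3664">
  <polygon points="19.5142,4.9807 62.2117,4.9807 62.2117,51.6376 19.5142,51.6376" fill="none" stroke="#0000ff"/>
  <polygon points="47.0780,44.0086 126.1072,44.0086 126.1072,69.9233 47.0780,69.9233" fill="none" stroke="#0000ff"/>
</svg>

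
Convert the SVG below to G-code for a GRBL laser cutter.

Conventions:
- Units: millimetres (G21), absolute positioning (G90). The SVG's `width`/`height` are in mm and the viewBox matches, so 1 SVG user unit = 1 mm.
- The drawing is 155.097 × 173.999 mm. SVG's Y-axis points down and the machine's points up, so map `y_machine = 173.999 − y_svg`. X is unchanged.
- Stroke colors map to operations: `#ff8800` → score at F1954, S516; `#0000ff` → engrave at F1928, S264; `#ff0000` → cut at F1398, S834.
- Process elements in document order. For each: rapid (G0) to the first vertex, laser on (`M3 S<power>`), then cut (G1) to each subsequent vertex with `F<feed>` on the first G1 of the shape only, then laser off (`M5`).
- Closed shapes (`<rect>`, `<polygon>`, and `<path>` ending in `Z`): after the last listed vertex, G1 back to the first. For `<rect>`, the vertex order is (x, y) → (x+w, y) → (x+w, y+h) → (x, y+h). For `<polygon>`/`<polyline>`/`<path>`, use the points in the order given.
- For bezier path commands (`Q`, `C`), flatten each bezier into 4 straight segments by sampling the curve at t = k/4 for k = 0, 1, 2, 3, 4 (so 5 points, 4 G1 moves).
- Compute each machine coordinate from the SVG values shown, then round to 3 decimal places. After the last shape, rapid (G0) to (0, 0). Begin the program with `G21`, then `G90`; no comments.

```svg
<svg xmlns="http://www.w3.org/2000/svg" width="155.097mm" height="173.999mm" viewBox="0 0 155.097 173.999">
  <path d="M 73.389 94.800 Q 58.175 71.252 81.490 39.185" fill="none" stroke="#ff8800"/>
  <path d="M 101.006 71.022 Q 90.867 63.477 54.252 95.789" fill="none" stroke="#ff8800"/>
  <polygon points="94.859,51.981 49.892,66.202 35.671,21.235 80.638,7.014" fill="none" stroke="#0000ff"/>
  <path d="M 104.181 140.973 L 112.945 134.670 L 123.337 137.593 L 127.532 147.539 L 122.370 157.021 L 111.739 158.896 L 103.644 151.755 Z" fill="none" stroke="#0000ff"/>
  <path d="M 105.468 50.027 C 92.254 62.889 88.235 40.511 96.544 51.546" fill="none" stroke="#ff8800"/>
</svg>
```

1 u = 1 mm; y_m = 173.999 − y.

[1] `<path>` quadratic bezier, #ff8800→score S516 F1954: (73.389,79.199) → (68.190,91.505) → (67.807,104.877) → (72.241,119.313) → (81.490,134.814)

[2] `<path>` quadratic bezier, #ff8800→score S516 F1954: (101.006,102.977) → (94.282,104.258) → (84.248,100.558) → (70.905,91.875) → (54.252,78.210)

[3] `<polygon>` regular polygon, #0000ff→engrave S264 F1928: (94.859,122.018) → (49.892,107.797) → (35.671,152.764) → (80.638,166.985) → (94.859,122.018) (closed)

[4] `<path>` regular polygon, #0000ff→engrave S264 F1928: (104.181,33.026) → (112.945,39.329) → (123.337,36.406) → (127.532,26.460) → (122.370,16.978) → (111.739,15.103) → (103.644,22.244) → (104.181,33.026) (closed)

[5] `<path>` cubic bezier, #ff8800→score S516 F1954: (105.468,123.972) → (97.331,119.860) → (92.935,122.527) → (92.575,125.537) → (96.544,122.453)

G21
G90
G0 X73.389 Y79.199
M3 S516
G1 X68.190 Y91.505 F1954
G1 X67.807 Y104.877
G1 X72.241 Y119.313
G1 X81.490 Y134.814
M5
G0 X101.006 Y102.977
M3 S516
G1 X94.282 Y104.258 F1954
G1 X84.248 Y100.558
G1 X70.905 Y91.875
G1 X54.252 Y78.210
M5
G0 X94.859 Y122.018
M3 S264
G1 X49.892 Y107.797 F1928
G1 X35.671 Y152.764
G1 X80.638 Y166.985
G1 X94.859 Y122.018
M5
G0 X104.181 Y33.026
M3 S264
G1 X112.945 Y39.329 F1928
G1 X123.337 Y36.406
G1 X127.532 Y26.460
G1 X122.370 Y16.978
G1 X111.739 Y15.103
G1 X103.644 Y22.244
G1 X104.181 Y33.026
M5
G0 X105.468 Y123.972
M3 S516
G1 X97.331 Y119.860 F1954
G1 X92.935 Y122.527
G1 X92.575 Y125.537
G1 X96.544 Y122.453
M5
G0 X0.000 Y0.000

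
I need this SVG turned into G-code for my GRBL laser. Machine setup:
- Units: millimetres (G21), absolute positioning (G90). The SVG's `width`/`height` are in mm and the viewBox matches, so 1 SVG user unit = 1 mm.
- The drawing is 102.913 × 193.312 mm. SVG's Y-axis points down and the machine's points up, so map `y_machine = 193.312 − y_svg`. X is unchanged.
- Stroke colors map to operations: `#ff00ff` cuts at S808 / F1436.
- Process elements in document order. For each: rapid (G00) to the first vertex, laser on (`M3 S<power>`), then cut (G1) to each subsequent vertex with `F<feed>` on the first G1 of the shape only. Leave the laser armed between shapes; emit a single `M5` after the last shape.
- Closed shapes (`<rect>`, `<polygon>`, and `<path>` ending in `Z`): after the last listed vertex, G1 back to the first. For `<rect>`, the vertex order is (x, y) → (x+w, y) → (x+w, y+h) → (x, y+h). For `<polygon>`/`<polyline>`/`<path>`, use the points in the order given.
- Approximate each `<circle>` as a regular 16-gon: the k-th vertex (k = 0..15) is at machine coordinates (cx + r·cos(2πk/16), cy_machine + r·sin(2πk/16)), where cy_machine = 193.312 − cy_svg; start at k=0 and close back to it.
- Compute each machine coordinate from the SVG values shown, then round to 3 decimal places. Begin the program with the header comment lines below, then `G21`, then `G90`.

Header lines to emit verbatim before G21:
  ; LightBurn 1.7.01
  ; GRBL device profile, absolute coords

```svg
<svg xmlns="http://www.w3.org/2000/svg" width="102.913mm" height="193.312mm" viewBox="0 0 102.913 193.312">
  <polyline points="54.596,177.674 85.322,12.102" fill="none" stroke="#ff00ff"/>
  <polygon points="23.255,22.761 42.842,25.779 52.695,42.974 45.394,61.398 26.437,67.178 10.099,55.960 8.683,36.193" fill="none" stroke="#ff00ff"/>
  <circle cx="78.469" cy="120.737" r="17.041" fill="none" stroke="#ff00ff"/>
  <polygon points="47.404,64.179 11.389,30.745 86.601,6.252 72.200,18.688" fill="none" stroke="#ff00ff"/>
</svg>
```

Since the viewBox matches the mm dimensions, user units are millimetres directly. The only transform is the Y-flip y_m = 193.312 − y_svg.

Shape 1 is a line segment drawn with `<polyline>`. Its stroke #ff00ff means cut at S808, F1436. After flipping Y the toolpath is (54.596,15.638) → (85.322,181.210).

Shape 2 is a regular polygon drawn with `<polygon>`. Its stroke #ff00ff means cut at S808, F1436. After flipping Y the toolpath is (23.255,170.551) → (42.842,167.533) → (52.695,150.338) → (45.394,131.914) → (26.437,126.134) → (10.099,137.352) → (8.683,157.119) → (23.255,170.551), returning to the start.

Shape 3 is a circle drawn with `<circle>`. Its stroke #ff00ff means cut at S808, F1436. After flipping Y the toolpath is (95.510,72.575) → (94.213,79.096) → (90.519,84.625) → (84.990,88.319) → (78.469,89.616) → (71.948,88.319) → (66.419,84.625) → (62.725,79.096) → (61.428,72.575) → (62.725,66.054) → (66.419,60.525) → (71.948,56.831) → (78.469,55.534) → (84.990,56.831) → (90.519,60.525) → (94.213,66.054) → (95.510,72.575), returning to the start.

Shape 4 is a closed polygon drawn with `<polygon>`. Its stroke #ff00ff means cut at S808, F1436. After flipping Y the toolpath is (47.404,129.133) → (11.389,162.567) → (86.601,187.060) → (72.200,174.624) → (47.404,129.133), returning to the start.

; LightBurn 1.7.01
; GRBL device profile, absolute coords
G21
G90
G00 X54.596 Y15.638
M3 S808
G1 X85.322 Y181.210 F1436
G00 X23.255 Y170.551
M3 S808
G1 X42.842 Y167.533 F1436
G1 X52.695 Y150.338
G1 X45.394 Y131.914
G1 X26.437 Y126.134
G1 X10.099 Y137.352
G1 X8.683 Y157.119
G1 X23.255 Y170.551
G00 X95.510 Y72.575
M3 S808
G1 X94.213 Y79.096 F1436
G1 X90.519 Y84.625
G1 X84.990 Y88.319
G1 X78.469 Y89.616
G1 X71.948 Y88.319
G1 X66.419 Y84.625
G1 X62.725 Y79.096
G1 X61.428 Y72.575
G1 X62.725 Y66.054
G1 X66.419 Y60.525
G1 X71.948 Y56.831
G1 X78.469 Y55.534
G1 X84.990 Y56.831
G1 X90.519 Y60.525
G1 X94.213 Y66.054
G1 X95.510 Y72.575
G00 X47.404 Y129.133
M3 S808
G1 X11.389 Y162.567 F1436
G1 X86.601 Y187.060
G1 X72.200 Y174.624
G1 X47.404 Y129.133
M5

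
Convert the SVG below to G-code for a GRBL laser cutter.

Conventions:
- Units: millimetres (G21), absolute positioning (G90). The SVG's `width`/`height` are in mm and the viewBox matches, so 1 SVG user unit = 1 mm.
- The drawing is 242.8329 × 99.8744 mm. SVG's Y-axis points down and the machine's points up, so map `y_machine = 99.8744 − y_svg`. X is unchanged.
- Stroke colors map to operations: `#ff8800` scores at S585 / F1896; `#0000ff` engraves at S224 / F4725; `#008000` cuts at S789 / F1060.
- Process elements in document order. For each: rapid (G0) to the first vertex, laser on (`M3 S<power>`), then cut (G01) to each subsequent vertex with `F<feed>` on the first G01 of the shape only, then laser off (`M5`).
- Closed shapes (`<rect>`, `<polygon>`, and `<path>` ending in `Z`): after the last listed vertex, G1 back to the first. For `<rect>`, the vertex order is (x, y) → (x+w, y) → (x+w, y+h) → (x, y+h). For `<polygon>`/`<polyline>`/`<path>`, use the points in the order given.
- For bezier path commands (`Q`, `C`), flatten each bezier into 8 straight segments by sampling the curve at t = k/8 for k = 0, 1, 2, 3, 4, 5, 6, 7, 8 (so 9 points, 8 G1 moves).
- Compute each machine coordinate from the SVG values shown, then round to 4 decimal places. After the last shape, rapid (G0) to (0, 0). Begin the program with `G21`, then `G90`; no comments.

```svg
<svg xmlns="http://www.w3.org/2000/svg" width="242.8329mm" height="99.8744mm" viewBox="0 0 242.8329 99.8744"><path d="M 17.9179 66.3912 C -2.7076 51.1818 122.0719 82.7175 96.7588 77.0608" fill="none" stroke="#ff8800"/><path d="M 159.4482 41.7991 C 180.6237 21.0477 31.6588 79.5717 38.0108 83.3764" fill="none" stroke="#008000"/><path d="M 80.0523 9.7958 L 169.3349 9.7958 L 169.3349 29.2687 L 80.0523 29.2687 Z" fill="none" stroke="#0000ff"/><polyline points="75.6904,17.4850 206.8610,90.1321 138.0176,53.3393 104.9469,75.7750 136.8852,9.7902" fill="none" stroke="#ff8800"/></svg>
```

G21
G90
G0 X17.9179 Y33.4832
M3 S585
G01 X16.4221 Y37.1595 F1896
G01 X25.0951 Y37.4371
G01 X40.4741 Y35.2996
G01 X59.0962 Y31.7307
G01 X77.4986 Y27.7140
G01 X92.2184 Y24.2331
G01 X99.7928 Y22.2718
G01 X96.7588 Y22.8136
M5
G0 X159.4482 Y58.0753
M3 S789
G01 X160.0493 Y62.4027 F1060
G01 X148.5138 Y60.8684
G01 X128.6554 Y55.0424
G01 X104.2883 Y46.4952
G01 X79.2263 Y36.7969
G01 X57.2834 Y27.5177
G01 X42.2736 Y20.2280
G01 X38.0108 Y16.4980
M5
G0 X80.0523 Y90.0786
M3 S224
G01 X169.3349 Y90.0786 F4725
G01 X169.3349 Y70.6057
G01 X80.0523 Y70.6057
G01 X80.0523 Y90.0786
M5
G0 X75.6904 Y82.3894
M3 S585
G01 X206.8610 Y9.7423 F1896
G01 X138.0176 Y46.5351
G01 X104.9469 Y24.0994
G01 X136.8852 Y90.0842
M5
G0 X0.0000 Y0.0000

viewBox `0 0 242.8329 99.8744` with mm width/height → 1 unit = 1 mm. Flip: y_m = 99.8744 − y_svg.

**Shape 1** — `<path>` cubic bezier, stroke `#ff8800` → score (S585, F1896). Control points (SVG): P0=(17.9179,66.3912), P1=(-2.7076,51.1818), P2=(122.0719,82.7175), P3=(96.7588,77.0608); sampled at t=k/8. Machine vertices: (17.9179,33.4832) → (16.4221,37.1595) → (25.0951,37.4371) → (40.4741,35.2996) → (59.0962,31.7307) → (77.4986,27.7140) → (92.2184,24.2331) → (99.7928,22.2718) → (96.7588,22.8136). Open path.

**Shape 2** — `<path>` cubic bezier, stroke `#008000` → cut (S789, F1060). Control points (SVG): P0=(159.4482,41.7991), P1=(180.6237,21.0477), P2=(31.6588,79.5717), P3=(38.0108,83.3764); sampled at t=k/8. Machine vertices: (159.4482,58.0753) → (160.0493,62.4027) → (148.5138,60.8684) → (128.6554,55.0424) → (104.2883,46.4952) → (79.2263,36.7969) → (57.2834,27.5177) → (42.2736,20.2280) → (38.0108,16.4980). Open path.

**Shape 3** — `<path>` rectangle, stroke `#0000ff` → engrave (S224, F4725). Machine vertices: (80.0523,90.0786) → (169.3349,90.0786) → (169.3349,70.6057) → (80.0523,70.6057) → (80.0523,90.0786). Closed: final G1 returns to the first vertex.

**Shape 4** — `<polyline>` open polyline, stroke `#ff8800` → score (S585, F1896). Machine vertices: (75.6904,82.3894) → (206.8610,9.7423) → (138.0176,46.5351) → (104.9469,24.0994) → (136.8852,90.0842). Open path.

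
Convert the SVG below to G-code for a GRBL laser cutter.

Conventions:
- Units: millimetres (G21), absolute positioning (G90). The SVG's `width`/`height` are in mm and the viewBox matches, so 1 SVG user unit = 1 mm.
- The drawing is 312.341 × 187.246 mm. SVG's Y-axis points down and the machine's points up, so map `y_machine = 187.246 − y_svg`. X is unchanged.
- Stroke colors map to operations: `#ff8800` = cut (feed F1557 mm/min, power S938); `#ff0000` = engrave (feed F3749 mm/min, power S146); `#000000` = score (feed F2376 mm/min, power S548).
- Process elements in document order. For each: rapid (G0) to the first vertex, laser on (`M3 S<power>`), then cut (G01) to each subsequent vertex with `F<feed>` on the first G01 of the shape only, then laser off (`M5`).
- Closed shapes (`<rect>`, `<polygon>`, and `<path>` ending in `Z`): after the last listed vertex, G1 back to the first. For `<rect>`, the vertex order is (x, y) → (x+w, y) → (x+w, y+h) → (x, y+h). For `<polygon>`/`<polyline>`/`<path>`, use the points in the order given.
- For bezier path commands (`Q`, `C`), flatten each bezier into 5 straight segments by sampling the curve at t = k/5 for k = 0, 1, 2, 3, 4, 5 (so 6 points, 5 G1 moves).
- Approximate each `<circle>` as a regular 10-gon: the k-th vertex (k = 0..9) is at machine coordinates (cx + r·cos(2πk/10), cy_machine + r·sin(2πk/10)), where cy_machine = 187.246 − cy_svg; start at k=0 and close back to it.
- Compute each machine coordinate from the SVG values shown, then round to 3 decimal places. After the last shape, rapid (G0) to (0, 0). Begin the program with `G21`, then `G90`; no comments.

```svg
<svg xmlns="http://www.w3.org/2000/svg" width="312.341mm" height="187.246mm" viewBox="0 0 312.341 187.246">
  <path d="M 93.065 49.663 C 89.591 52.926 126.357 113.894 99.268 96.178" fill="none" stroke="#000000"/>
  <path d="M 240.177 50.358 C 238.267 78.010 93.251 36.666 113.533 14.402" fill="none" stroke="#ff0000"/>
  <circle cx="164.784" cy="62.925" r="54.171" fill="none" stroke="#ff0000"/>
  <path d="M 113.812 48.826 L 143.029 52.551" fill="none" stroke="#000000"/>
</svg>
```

Since the viewBox matches the mm dimensions, user units are millimetres directly. The only transform is the Y-flip y_m = 187.246 − y_svg.

Shape 1 is a cubic bezier drawn with `<path>`. Its stroke #000000 means score at S548, F2376. After flipping Y the toolpath is (93.065,137.583) → (94.977,129.792) → (101.549,114.698) → (107.786,98.848) → (108.692,88.789) → (99.268,91.068).

Shape 2 is a cubic bezier drawn with `<path>`. Its stroke #ff0000 means engrave at S146, F3749. After flipping Y the toolpath is (240.177,136.888) → (224.326,127.872) → (188.932,131.187) → (148.800,142.606) → (118.732,157.901) → (113.533,172.844).

Shape 3 is a circle drawn with `<circle>`. Its stroke #ff0000 means engrave at S146, F3749. After flipping Y the toolpath is (218.955,124.321) → (208.609,156.162) → (181.524,175.841) → (148.044,175.841) → (120.959,156.162) → (110.613,124.321) → (120.959,92.480) → (148.044,72.801) → (181.524,72.801) → (208.609,92.480) → (218.955,124.321), returning to the start.

Shape 4 is a line segment drawn with `<path>`. Its stroke #000000 means score at S548, F2376. After flipping Y the toolpath is (113.812,138.420) → (143.029,134.695).

G21
G90
G0 X93.065 Y137.583
M3 S548
G01 X94.977 Y129.792 F2376
G01 X101.549 Y114.698
G01 X107.786 Y98.848
G01 X108.692 Y88.789
G01 X99.268 Y91.068
M5
G0 X240.177 Y136.888
M3 S146
G01 X224.326 Y127.872 F3749
G01 X188.932 Y131.187
G01 X148.800 Y142.606
G01 X118.732 Y157.901
G01 X113.533 Y172.844
M5
G0 X218.955 Y124.321
M3 S146
G01 X208.609 Y156.162 F3749
G01 X181.524 Y175.841
G01 X148.044 Y175.841
G01 X120.959 Y156.162
G01 X110.613 Y124.321
G01 X120.959 Y92.480
G01 X148.044 Y72.801
G01 X181.524 Y72.801
G01 X208.609 Y92.480
G01 X218.955 Y124.321
M5
G0 X113.812 Y138.420
M3 S548
G01 X143.029 Y134.695 F2376
M5
G0 X0.000 Y0.000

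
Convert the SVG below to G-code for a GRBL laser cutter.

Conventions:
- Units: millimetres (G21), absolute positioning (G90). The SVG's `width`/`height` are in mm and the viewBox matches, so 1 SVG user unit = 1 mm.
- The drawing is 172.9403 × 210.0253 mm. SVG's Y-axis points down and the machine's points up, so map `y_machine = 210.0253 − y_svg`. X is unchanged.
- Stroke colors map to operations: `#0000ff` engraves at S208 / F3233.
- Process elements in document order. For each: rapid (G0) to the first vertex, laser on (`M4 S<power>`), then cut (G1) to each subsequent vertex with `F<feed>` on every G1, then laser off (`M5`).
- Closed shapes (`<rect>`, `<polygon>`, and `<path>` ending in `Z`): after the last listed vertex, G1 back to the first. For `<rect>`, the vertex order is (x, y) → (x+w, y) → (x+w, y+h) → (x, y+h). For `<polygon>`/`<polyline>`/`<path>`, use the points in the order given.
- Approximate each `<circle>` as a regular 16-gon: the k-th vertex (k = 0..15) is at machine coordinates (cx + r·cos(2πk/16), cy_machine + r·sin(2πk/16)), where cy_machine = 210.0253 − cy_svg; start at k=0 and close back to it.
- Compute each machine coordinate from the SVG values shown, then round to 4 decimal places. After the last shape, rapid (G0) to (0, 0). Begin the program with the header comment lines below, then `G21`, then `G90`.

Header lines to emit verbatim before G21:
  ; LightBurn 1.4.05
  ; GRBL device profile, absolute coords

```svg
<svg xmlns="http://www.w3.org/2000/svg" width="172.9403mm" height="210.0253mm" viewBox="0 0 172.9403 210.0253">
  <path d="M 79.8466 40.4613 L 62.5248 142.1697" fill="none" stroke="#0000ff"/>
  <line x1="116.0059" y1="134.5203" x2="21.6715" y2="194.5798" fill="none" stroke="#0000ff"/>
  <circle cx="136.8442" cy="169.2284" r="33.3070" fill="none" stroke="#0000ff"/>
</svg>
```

; LightBurn 1.4.05
; GRBL device profile, absolute coords
G21
G90
G0 X79.8466 Y169.5640
M4 S208
G1 X62.5248 Y67.8556 F3233
M5
G0 X116.0059 Y75.5050
M4 S208
G1 X21.6715 Y15.4455 F3233
M5
G0 X170.1512 Y40.7969
M4 S208
G1 X167.6159 Y53.5429 F3233
G1 X160.3958 Y64.3485 F3233
G1 X149.5902 Y71.5686 F3233
G1 X136.8442 Y74.1039 F3233
G1 X124.0982 Y71.5686 F3233
G1 X113.2926 Y64.3485 F3233
G1 X106.0725 Y53.5429 F3233
G1 X103.5372 Y40.7969 F3233
G1 X106.0725 Y28.0509 F3233
G1 X113.2926 Y17.2453 F3233
G1 X124.0982 Y10.0252 F3233
G1 X136.8442 Y7.4899 F3233
G1 X149.5902 Y10.0252 F3233
G1 X160.3958 Y17.2453 F3233
G1 X167.6159 Y28.0509 F3233
G1 X170.1512 Y40.7969 F3233
M5
G0 X0.0000 Y0.0000

1 u = 1 mm; y_m = 210.0253 − y.

[1] `<path>` line segment, #0000ff→engrave S208 F3233: (79.8466,169.5640) → (62.5248,67.8556)

[2] `<line>` line segment, #0000ff→engrave S208 F3233: (116.0059,75.5050) → (21.6715,15.4455)

[3] `<circle>` circle, #0000ff→engrave S208 F3233: (170.1512,40.7969) → (167.6159,53.5429) → (160.3958,64.3485) → (149.5902,71.5686) → (136.8442,74.1039) → (124.0982,71.5686) → (113.2926,64.3485) → (106.0725,53.5429) → (103.5372,40.7969) → (106.0725,28.0509) → (113.2926,17.2453) → (124.0982,10.0252) → (136.8442,7.4899) → (149.5902,10.0252) → (160.3958,17.2453) → (167.6159,28.0509) → (170.1512,40.7969) (closed)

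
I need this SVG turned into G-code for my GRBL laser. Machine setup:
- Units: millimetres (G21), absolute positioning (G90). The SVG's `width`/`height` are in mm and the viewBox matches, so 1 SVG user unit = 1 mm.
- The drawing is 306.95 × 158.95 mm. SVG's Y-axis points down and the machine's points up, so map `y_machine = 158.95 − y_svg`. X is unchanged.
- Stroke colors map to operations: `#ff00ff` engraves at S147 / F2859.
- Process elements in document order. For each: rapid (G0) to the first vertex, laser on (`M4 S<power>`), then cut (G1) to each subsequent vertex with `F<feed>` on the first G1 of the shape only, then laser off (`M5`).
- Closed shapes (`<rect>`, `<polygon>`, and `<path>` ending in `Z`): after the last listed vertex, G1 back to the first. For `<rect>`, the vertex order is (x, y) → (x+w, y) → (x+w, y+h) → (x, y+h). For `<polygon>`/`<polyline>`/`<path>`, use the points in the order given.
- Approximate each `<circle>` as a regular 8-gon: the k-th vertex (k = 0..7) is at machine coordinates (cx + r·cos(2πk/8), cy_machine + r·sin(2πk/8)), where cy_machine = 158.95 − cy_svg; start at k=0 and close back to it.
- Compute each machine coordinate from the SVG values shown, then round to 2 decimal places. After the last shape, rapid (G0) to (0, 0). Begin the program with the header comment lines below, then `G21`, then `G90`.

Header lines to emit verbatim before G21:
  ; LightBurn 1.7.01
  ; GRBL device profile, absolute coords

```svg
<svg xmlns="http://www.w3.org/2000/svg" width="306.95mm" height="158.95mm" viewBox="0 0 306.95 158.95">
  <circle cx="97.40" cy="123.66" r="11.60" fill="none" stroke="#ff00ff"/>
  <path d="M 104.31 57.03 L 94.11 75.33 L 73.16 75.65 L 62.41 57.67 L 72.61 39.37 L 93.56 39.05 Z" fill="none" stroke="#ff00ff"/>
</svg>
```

; LightBurn 1.7.01
; GRBL device profile, absolute coords
G21
G90
G0 X109.00 Y35.29
M4 S147
G1 X105.60 Y43.49 F2859
G1 X97.40 Y46.89
G1 X89.20 Y43.49
G1 X85.80 Y35.29
G1 X89.20 Y27.09
G1 X97.40 Y23.69
G1 X105.60 Y27.09
G1 X109.00 Y35.29
M5
G0 X104.31 Y101.92
M4 S147
G1 X94.11 Y83.62 F2859
G1 X73.16 Y83.30
G1 X62.41 Y101.28
G1 X72.61 Y119.58
G1 X93.56 Y119.90
G1 X104.31 Y101.92
M5
G0 X0.00 Y0.00

1 u = 1 mm; y_m = 158.95 − y.

[1] `<circle>` circle, #ff00ff→engrave S147 F2859: (109.00,35.29) → (105.60,43.49) → (97.40,46.89) → (89.20,43.49) → (85.80,35.29) → (89.20,27.09) → (97.40,23.69) → (105.60,27.09) → (109.00,35.29) (closed)

[2] `<path>` regular polygon, #ff00ff→engrave S147 F2859: (104.31,101.92) → (94.11,83.62) → (73.16,83.30) → (62.41,101.28) → (72.61,119.58) → (93.56,119.90) → (104.31,101.92) (closed)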